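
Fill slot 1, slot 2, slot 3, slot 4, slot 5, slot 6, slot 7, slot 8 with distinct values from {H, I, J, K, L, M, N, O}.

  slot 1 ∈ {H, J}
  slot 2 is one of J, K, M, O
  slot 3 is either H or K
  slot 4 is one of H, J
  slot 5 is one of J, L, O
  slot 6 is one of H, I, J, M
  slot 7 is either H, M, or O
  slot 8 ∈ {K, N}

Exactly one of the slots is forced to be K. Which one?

The 8 variables together cover exactly {H, I, J, K, L, M, N, O} — 8 values for 8 variables — and I appears only in slot 6's list, so slot 6 = I.
The 7 still-open variables together cover exactly {H, J, K, L, M, N, O} — 7 values for 7 variables — and L appears only in slot 5's list, so slot 5 = L.
Among the 6 still-open variables, N fits only slot 8 (and all 6 values in {H, J, K, M, N, O} must be used), so slot 8 = N.
The 2 variables slot 1 and slot 4 are confined to {H, J}, which locks those values in; drop them from slot 2, slot 3, slot 7.
So K goes to slot 3.

slot 3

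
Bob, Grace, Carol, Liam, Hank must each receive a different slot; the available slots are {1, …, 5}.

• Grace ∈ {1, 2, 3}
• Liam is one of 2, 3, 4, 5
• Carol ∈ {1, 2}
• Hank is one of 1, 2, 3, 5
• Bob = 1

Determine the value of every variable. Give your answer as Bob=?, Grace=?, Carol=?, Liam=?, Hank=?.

Bob must be 1 (only option left). Strike 1 from Grace, Carol, Hank.
That leaves Carol = 2. Eliminate 2 elsewhere: Grace, Liam, Hank.
Grace must be 3 (only option left). Strike 3 from Liam, Hank.
That leaves Hank = 5. Remove 5 from Liam.
Liam must be 4 (only option left).

Bob=1, Grace=3, Carol=2, Liam=4, Hank=5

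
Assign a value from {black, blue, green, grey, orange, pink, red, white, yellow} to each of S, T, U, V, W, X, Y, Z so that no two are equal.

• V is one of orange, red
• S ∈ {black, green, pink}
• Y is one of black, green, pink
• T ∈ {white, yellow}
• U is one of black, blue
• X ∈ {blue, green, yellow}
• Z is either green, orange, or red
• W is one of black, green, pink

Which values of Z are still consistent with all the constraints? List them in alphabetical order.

orange, red

The 8 variables together cover exactly {black, blue, green, orange, pink, red, white, yellow} — 8 values for 8 variables — and white appears only in T's list, so T = white.
The 7 still-open variables together cover exactly {black, blue, green, orange, pink, red, yellow} — 7 values for 7 variables — and yellow appears only in X's list, so X = yellow.
Among the 6 still-open variables, blue fits only U (and all 6 values in {black, blue, green, orange, pink, red} must be used), so U = blue.
S, W, Y share exactly the 3 values {black, green, pink}; by pigeonhole those values go to them, so strike black, green, pink from Z.
No further eliminations apply; Z can still be any of orange, red.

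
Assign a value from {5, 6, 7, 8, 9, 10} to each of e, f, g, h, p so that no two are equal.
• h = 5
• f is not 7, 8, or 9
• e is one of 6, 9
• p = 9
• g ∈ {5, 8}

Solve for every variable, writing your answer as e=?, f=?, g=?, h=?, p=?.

e=6, f=10, g=8, h=5, p=9

h's domain is down to {5}, so h = 5. Eliminate 5 elsewhere: f, g.
p has just one choice, so p = 9. Strike 9 from e.
e has just one choice, so e = 6. Strike 6 from f.
f's domain is down to {10}, so f = 10.
g has just one choice, so g = 8.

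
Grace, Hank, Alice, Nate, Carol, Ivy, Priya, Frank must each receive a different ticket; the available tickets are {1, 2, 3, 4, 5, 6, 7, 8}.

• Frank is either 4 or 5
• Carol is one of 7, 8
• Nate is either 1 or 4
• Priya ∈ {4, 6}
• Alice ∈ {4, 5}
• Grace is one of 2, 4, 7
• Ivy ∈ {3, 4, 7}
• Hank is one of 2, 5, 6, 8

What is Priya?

The 8 variables draw from only 8 values {1, 2, 3, 4, 5, 6, 7, 8}, so each is used; only Nate can be 1, hence Nate = 1.
The 7 still-open variables draw from only 7 values {2, 3, 4, 5, 6, 7, 8}, so each is used; only Ivy can be 3, hence Ivy = 3.
Alice and Frank share exactly the 2 values {4, 5}; by pigeonhole those values go to them, so strike 4, 5 from Grace, Hank, Priya.
So Priya = 6.

6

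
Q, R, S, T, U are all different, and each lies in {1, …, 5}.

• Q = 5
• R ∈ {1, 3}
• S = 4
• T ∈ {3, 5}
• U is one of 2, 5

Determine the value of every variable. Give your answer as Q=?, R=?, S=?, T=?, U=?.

Q=5, R=1, S=4, T=3, U=2

Q must be 5 (only option left). Remove 5 from T, U.
S must be 4 (only option left).
That leaves T = 3. Remove 3 from R.
That leaves U = 2.
R must be 1 (only option left).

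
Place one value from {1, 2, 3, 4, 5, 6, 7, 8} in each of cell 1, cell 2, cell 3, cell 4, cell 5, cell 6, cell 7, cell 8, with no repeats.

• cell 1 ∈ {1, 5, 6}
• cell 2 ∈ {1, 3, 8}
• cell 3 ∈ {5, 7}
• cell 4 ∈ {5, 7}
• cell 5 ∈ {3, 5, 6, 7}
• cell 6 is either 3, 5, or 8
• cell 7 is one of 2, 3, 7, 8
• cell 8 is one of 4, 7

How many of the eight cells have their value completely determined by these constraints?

Among the 8 variables, 2 fits only cell 7 (and all 8 values in {1, 2, 3, 4, 5, 6, 7, 8} must be used), so cell 7 = 2.
The 7 still-open variables draw from only 7 values {1, 3, 4, 5, 6, 7, 8}, so each is used; only cell 8 can be 4, hence cell 8 = 4.
The 2 variables cell 3 and cell 4 are confined to {5, 7}, which locks those values in; drop them from cell 1, cell 5, cell 6.
Determined: cell 7=2, cell 8=4. The other cells each still have more than one consistent value. That makes 2.

2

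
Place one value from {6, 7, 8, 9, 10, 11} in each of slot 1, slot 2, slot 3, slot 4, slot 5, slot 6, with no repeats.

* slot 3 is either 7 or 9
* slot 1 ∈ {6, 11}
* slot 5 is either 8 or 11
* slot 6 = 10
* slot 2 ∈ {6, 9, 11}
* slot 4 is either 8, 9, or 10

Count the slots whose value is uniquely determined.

slot 6 has just one choice, so slot 6 = 10. Remove 10 from slot 4.
The 5 still-open variables draw from only 5 values {6, 7, 8, 9, 11}, so each is used; only slot 3 can be 7, hence slot 3 = 7.
Determined: slot 3=7, slot 6=10. The other slots each still have more than one consistent value. That makes 2.

2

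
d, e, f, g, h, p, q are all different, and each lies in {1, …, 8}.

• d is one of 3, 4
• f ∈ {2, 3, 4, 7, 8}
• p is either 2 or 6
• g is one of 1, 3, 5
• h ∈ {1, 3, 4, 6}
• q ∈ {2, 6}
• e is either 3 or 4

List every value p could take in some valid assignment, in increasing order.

The 2 variables d and e are confined to {3, 4}, which locks those values in; drop them from f, g, h.
The 2 variables p and q are confined to {2, 6}, which locks those values in; drop them from f, h.
h has just one choice, so h = 1. So g can't be 1.
That leaves g = 5.
No further eliminations apply; p can still be any of 2, 6.

2, 6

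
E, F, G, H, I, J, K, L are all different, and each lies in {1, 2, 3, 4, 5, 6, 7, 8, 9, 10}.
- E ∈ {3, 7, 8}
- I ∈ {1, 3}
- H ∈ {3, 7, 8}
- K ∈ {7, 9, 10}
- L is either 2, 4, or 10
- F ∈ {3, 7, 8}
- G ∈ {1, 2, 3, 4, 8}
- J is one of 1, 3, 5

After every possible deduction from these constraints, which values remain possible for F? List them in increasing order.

3, 7, 8

The 3 variables E, F, H are confined to {3, 7, 8}, which locks those values in; drop them from G, I, J, K.
I must be 1 (only option left). Eliminate 1 elsewhere: G, J.
J's domain is down to {5}, so J = 5.
No further eliminations apply; F can still be any of 3, 7, 8.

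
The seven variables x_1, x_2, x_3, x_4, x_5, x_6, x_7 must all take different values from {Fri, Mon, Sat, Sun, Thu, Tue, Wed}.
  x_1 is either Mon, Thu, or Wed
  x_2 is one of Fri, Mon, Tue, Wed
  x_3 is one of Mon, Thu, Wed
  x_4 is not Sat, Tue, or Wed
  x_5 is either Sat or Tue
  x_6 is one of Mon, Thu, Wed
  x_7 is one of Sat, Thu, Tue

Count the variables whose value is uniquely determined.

The 7 variables together cover exactly {Fri, Mon, Sat, Sun, Thu, Tue, Wed} — 7 values for 7 variables — and Sun appears only in x_4's list, so x_4 = Sun.
Among the 6 still-open variables, Fri fits only x_2 (and all 6 values in {Fri, Mon, Sat, Thu, Tue, Wed} must be used), so x_2 = Fri.
The 3 variables x_1, x_3, x_6 are confined to {Mon, Thu, Wed}, which locks those values in; drop them from x_7.
Determined: x_2=Fri, x_4=Sun. The other variables each still have more than one consistent value. That makes 2.

2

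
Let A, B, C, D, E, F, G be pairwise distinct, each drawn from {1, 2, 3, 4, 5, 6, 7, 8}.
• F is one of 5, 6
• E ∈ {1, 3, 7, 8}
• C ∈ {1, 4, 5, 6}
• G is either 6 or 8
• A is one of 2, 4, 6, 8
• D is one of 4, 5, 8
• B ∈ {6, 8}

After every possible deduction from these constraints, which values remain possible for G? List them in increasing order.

6, 8

B and G between them cover only {6, 8} — a naked pair. Remove those values from A, C, D, E, F.
F must be 5 (only option left). Strike 5 from C, D.
D has just one choice, so D = 4. Eliminate 4 elsewhere: A, C.
A's domain is down to {2}, so A = 2.
C must be 1 (only option left). Strike 1 from E.
No further eliminations apply; G can still be any of 6, 8.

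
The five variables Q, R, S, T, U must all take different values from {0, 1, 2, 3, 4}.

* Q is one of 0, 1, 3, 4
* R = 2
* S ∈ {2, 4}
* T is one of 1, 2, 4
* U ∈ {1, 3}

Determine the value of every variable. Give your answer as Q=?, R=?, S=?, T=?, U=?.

Q=0, R=2, S=4, T=1, U=3

R's domain is down to {2}, so R = 2. Remove 2 from S, T.
S's domain is down to {4}, so S = 4. So Q, T can't be 4.
T's domain is down to {1}, so T = 1. Strike 1 from Q, U.
U has just one choice, so U = 3. Remove 3 from Q.
Q must be 0 (only option left).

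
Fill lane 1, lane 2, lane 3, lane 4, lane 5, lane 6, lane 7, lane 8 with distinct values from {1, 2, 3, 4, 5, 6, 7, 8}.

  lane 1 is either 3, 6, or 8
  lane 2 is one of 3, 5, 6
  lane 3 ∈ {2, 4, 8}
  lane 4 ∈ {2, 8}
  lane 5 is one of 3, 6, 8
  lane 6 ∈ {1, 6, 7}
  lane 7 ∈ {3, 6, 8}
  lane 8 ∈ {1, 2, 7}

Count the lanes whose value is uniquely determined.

The 8 variables together cover exactly {1, 2, 3, 4, 5, 6, 7, 8} — 8 values for 8 variables — and 4 appears only in lane 3's list, so lane 3 = 4.
The 7 still-open variables together cover exactly {1, 2, 3, 5, 6, 7, 8} — 7 values for 7 variables — and 5 appears only in lane 2's list, so lane 2 = 5.
lane 1, lane 5, lane 7 between them cover only {3, 6, 8} — a naked triple. Remove those values from lane 4, lane 6.
lane 4 must be 2 (only option left). Remove 2 from lane 8.
Determined: lane 2=5, lane 3=4, lane 4=2. The other lanes each still have more than one consistent value. That makes 3.

3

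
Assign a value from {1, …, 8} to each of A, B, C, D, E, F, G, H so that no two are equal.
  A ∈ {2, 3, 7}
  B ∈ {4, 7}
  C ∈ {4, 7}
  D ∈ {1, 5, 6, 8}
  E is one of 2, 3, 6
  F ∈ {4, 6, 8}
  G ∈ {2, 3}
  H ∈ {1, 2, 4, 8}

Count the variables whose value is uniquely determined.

The 8 variables together cover exactly {1, 2, 3, 4, 5, 6, 7, 8} — 8 values for 8 variables — and 5 appears only in D's list, so D = 5.
The 7 still-open variables together cover exactly {1, 2, 3, 4, 6, 7, 8} — 7 values for 7 variables — and 1 appears only in H's list, so H = 1.
The 6 still-open variables draw from only 6 values {2, 3, 4, 6, 7, 8}, so each is used; only F can be 8, hence F = 8.
The 5 still-open variables draw from only 5 values {2, 3, 4, 6, 7}, so each is used; only E can be 6, hence E = 6.
B and C between them cover only {4, 7} — a naked pair. Remove those values from A.
Determined: D=5, E=6, F=8, H=1. The other variables each still have more than one consistent value. That makes 4.

4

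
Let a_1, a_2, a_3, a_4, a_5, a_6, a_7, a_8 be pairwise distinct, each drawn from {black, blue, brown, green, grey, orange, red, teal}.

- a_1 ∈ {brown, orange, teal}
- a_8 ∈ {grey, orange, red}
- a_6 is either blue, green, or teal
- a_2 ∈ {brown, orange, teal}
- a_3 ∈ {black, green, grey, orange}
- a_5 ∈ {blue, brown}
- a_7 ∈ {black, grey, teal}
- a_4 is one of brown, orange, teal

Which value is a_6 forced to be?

green

The 8 variables draw from only 8 values {black, blue, brown, green, grey, orange, red, teal}, so each is used; only a_8 can be red, hence a_8 = red.
The 3 variables a_1, a_2, a_4 are confined to {brown, orange, teal}, which locks those values in; drop them from a_3, a_5, a_6, a_7.
a_5 must be blue (only option left). Eliminate blue elsewhere: a_6.
So a_6 = green.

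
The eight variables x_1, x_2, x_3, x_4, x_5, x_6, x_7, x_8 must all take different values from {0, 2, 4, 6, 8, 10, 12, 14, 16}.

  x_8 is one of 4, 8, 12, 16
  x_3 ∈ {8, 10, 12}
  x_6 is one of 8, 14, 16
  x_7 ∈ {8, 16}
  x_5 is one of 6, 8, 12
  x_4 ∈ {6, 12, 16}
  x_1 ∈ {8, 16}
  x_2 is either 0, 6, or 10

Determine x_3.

Among the 8 variables, 0 fits only x_2 (and all 8 values in {0, 4, 6, 8, 10, 12, 14, 16} must be used), so x_2 = 0.
The 7 still-open variables draw from only 7 values {4, 6, 8, 10, 12, 14, 16}, so each is used; only x_8 can be 4, hence x_8 = 4.
Among the 6 still-open variables, 10 fits only x_3 (and all 6 values in {6, 8, 10, 12, 14, 16} must be used), so x_3 = 10.

10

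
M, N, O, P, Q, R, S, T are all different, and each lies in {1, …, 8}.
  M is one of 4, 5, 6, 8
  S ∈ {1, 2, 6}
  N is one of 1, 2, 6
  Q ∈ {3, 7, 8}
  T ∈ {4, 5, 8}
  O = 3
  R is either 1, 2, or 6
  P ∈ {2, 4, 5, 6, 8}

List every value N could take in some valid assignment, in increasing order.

1, 2, 6

O has just one choice, so O = 3. Strike 3 from Q.
Among the 7 still-open variables, 7 fits only Q (and all 7 values in {1, 2, 4, 5, 6, 7, 8} must be used), so Q = 7.
The 3 variables N, R, S are confined to {1, 2, 6}, which locks those values in; drop them from M, P.
No further eliminations apply; N can still be any of 1, 2, 6.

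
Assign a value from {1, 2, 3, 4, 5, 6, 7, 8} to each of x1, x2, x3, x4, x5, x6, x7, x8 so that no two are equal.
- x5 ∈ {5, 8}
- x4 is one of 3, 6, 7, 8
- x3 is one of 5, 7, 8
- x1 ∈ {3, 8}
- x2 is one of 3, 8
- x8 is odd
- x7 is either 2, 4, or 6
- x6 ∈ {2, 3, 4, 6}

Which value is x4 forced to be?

The 8 variables draw from only 8 values {1, 2, 3, 4, 5, 6, 7, 8}, so each is used; only x8 can be 1, hence x8 = 1.
x1 and x2 share exactly the 2 values {3, 8}; by pigeonhole those values go to them, so strike 3, 8 from x3, x4, x5, x6.
x5 has just one choice, so x5 = 5. Strike 5 from x3.
That leaves x3 = 7. So x4 can't be 7.
So x4 = 6.

6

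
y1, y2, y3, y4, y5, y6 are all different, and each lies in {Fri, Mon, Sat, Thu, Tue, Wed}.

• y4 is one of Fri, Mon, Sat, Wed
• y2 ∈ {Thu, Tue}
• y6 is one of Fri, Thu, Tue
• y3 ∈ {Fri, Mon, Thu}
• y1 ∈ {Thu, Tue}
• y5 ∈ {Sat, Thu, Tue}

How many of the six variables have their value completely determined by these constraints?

Among the 6 variables, Wed fits only y4 (and all 6 values in {Fri, Mon, Sat, Thu, Tue, Wed} must be used), so y4 = Wed.
The 5 still-open variables together cover exactly {Fri, Mon, Sat, Thu, Tue} — 5 values for 5 variables — and Mon appears only in y3's list, so y3 = Mon.
Among the 4 still-open variables, Fri fits only y6 (and all 4 values in {Fri, Sat, Thu, Tue} must be used), so y6 = Fri.
The 3 still-open variables draw from only 3 values {Sat, Thu, Tue}, so each is used; only y5 can be Sat, hence y5 = Sat.
Determined: y3=Mon, y4=Wed, y5=Sat, y6=Fri. The other variables each still have more than one consistent value. That makes 4.

4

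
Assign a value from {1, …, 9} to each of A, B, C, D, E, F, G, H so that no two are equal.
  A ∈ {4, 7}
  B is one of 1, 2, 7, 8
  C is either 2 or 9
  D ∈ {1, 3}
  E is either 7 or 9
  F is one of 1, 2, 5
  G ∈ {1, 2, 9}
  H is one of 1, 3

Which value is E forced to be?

7

The 8 variables together cover exactly {1, 2, 3, 4, 5, 7, 8, 9} — 8 values for 8 variables — and 4 appears only in A's list, so A = 4.
The 7 still-open variables together cover exactly {1, 2, 3, 5, 7, 8, 9} — 7 values for 7 variables — and 5 appears only in F's list, so F = 5.
The 6 still-open variables together cover exactly {1, 2, 3, 7, 8, 9} — 6 values for 6 variables — and 8 appears only in B's list, so B = 8.
The 5 still-open variables together cover exactly {1, 2, 3, 7, 9} — 5 values for 5 variables — and 7 appears only in E's list, so E = 7.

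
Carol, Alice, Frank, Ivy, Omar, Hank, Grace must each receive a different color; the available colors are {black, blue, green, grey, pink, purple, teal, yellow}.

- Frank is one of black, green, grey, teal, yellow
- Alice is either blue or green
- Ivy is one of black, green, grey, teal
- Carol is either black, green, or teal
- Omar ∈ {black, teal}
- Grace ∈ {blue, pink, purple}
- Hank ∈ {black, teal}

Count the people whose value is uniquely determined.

The 2 variables Omar and Hank are confined to {black, teal}, which locks those values in; drop them from Carol, Frank, Ivy.
That leaves Carol = green. Remove green from Alice, Frank, Ivy.
Alice's domain is down to {blue}, so Alice = blue. Eliminate blue elsewhere: Grace.
Ivy has just one choice, so Ivy = grey. So Frank can't be grey.
Frank has just one choice, so Frank = yellow.
Determined: Carol=green, Alice=blue, Frank=yellow, Ivy=grey. The other people each still have more than one consistent value. That makes 4.

4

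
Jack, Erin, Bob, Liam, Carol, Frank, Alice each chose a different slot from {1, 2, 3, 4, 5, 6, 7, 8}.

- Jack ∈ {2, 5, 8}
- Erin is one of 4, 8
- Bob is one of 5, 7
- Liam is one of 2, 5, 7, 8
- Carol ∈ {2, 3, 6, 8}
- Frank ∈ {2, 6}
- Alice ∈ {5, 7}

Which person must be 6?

Frank

Among the 7 variables, 3 fits only Carol (and all 7 values in {2, 3, 4, 5, 6, 7, 8} must be used), so Carol = 3.
The 6 still-open variables draw from only 6 values {2, 4, 5, 6, 7, 8}, so each is used; only Erin can be 4, hence Erin = 4.
The 5 still-open variables together cover exactly {2, 5, 6, 7, 8} — 5 values for 5 variables — and 6 appears only in Frank's list, so Frank = 6.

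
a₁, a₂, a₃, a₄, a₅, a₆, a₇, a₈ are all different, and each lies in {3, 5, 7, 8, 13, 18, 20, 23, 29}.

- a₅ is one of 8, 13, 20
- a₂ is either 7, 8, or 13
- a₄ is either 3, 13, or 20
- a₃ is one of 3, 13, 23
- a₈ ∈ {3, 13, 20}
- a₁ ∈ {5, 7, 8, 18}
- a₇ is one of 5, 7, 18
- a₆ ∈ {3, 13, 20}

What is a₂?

Among the 8 variables, 23 fits only a₃ (and all 8 values in {3, 5, 7, 8, 13, 18, 20, 23} must be used), so a₃ = 23.
a₄, a₆, a₈ between them cover only {3, 13, 20} — a naked triple. Remove those values from a₂, a₅.
a₅ must be 8 (only option left). So a₁, a₂ can't be 8.
So a₂ = 7.

7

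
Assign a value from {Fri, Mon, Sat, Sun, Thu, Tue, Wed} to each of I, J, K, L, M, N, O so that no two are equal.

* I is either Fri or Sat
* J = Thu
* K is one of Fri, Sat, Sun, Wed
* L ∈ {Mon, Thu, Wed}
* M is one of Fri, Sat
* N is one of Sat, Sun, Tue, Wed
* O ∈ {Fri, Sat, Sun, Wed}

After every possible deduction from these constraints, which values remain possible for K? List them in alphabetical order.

J must be Thu (only option left). So L can't be Thu.
The 6 still-open variables together cover exactly {Fri, Mon, Sat, Sun, Tue, Wed} — 6 values for 6 variables — and Mon appears only in L's list, so L = Mon.
Among the 5 still-open variables, Tue fits only N (and all 5 values in {Fri, Sat, Sun, Tue, Wed} must be used), so N = Tue.
I and M between them cover only {Fri, Sat} — a naked pair. Remove those values from K, O.
No further eliminations apply; K can still be any of Sun, Wed.

Sun, Wed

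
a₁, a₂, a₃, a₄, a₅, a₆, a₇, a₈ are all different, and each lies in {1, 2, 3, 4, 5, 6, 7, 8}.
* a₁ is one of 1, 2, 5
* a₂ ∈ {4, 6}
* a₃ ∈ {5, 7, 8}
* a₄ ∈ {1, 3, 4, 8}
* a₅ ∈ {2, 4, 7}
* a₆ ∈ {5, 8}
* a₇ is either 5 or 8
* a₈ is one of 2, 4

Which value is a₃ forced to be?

7

The 8 variables together cover exactly {1, 2, 3, 4, 5, 6, 7, 8} — 8 values for 8 variables — and 3 appears only in a₄'s list, so a₄ = 3.
The 7 still-open variables draw from only 7 values {1, 2, 4, 5, 6, 7, 8}, so each is used; only a₁ can be 1, hence a₁ = 1.
The 6 still-open variables draw from only 6 values {2, 4, 5, 6, 7, 8}, so each is used; only a₂ can be 6, hence a₂ = 6.
a₆ and a₇ between them cover only {5, 8} — a naked pair. Remove those values from a₃.
So a₃ = 7.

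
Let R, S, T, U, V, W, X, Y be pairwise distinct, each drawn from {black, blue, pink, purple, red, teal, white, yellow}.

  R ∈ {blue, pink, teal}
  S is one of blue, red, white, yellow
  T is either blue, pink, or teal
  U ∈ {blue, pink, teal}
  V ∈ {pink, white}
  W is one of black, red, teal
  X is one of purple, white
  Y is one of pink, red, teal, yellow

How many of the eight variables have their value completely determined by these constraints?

The 8 variables draw from only 8 values {black, blue, pink, purple, red, teal, white, yellow}, so each is used; only W can be black, hence W = black.
The 7 still-open variables together cover exactly {blue, pink, purple, red, teal, white, yellow} — 7 values for 7 variables — and purple appears only in X's list, so X = purple.
R, T, U share exactly the 3 values {blue, pink, teal}; by pigeonhole those values go to them, so strike blue, pink, teal from S, V, Y.
V has just one choice, so V = white. Remove white from S.
Determined: V=white, W=black, X=purple. The other variables each still have more than one consistent value. That makes 3.

3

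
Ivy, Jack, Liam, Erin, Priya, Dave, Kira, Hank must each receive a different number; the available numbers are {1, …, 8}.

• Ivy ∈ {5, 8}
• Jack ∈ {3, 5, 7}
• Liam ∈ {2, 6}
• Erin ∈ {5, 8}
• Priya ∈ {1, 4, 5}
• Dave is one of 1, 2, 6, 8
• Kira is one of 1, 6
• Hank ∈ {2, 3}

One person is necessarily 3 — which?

The 8 variables together cover exactly {1, 2, 3, 4, 5, 6, 7, 8} — 8 values for 8 variables — and 4 appears only in Priya's list, so Priya = 4.
The 7 still-open variables draw from only 7 values {1, 2, 3, 5, 6, 7, 8}, so each is used; only Jack can be 7, hence Jack = 7.
The 6 still-open variables draw from only 6 values {1, 2, 3, 5, 6, 8}, so each is used; only Hank can be 3, hence Hank = 3.

Hank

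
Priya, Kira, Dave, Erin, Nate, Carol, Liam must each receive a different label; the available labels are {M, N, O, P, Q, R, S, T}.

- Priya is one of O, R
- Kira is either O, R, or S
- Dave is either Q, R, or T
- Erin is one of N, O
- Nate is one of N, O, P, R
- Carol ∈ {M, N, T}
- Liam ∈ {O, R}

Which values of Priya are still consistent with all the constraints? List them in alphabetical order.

Priya and Liam share exactly the 2 values {O, R}; by pigeonhole those values go to them, so strike O, R from Kira, Dave, Erin, Nate.
Kira has just one choice, so Kira = S.
Erin's domain is down to {N}, so Erin = N. Strike N from Nate, Carol.
Nate must be P (only option left).
No further eliminations apply; Priya can still be any of O, R.

O, R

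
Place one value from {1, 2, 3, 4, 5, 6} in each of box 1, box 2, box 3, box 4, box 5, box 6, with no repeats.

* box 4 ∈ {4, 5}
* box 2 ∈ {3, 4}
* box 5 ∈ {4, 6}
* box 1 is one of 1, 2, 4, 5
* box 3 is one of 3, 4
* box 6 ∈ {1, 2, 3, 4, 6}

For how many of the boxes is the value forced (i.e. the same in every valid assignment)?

2

The 2 variables box 2 and box 3 are confined to {3, 4}, which locks those values in; drop them from box 1, box 4, box 5, box 6.
box 4 must be 5 (only option left). Strike 5 from box 1.
That leaves box 5 = 6. Eliminate 6 elsewhere: box 6.
Determined: box 4=5, box 5=6. The other boxes each still have more than one consistent value. That makes 2.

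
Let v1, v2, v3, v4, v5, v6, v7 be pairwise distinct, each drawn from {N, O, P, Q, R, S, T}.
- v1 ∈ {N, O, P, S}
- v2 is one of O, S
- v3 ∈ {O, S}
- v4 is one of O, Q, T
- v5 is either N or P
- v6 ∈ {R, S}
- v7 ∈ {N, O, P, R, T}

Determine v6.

R

The 7 variables together cover exactly {N, O, P, Q, R, S, T} — 7 values for 7 variables — and Q appears only in v4's list, so v4 = Q.
The 6 still-open variables draw from only 6 values {N, O, P, R, S, T}, so each is used; only v7 can be T, hence v7 = T.
Among the 5 still-open variables, R fits only v6 (and all 5 values in {N, O, P, R, S} must be used), so v6 = R.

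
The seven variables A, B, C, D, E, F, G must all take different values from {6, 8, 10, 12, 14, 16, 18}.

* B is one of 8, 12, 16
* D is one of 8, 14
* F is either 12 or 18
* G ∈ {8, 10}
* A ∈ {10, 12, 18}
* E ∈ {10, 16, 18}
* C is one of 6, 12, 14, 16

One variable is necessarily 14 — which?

D

The 7 variables together cover exactly {6, 8, 10, 12, 14, 16, 18} — 7 values for 7 variables — and 6 appears only in C's list, so C = 6.
The 6 still-open variables together cover exactly {8, 10, 12, 14, 16, 18} — 6 values for 6 variables — and 14 appears only in D's list, so D = 14.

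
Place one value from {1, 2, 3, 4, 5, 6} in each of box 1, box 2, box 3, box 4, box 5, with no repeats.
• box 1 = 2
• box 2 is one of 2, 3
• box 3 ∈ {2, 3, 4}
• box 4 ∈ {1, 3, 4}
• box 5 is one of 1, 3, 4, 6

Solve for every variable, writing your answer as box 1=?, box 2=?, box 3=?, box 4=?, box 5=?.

box 1's domain is down to {2}, so box 1 = 2. Eliminate 2 elsewhere: box 2, box 3.
box 2 has just one choice, so box 2 = 3. Strike 3 from box 3, box 4, box 5.
box 3 must be 4 (only option left). So box 4, box 5 can't be 4.
That leaves box 4 = 1. Strike 1 from box 5.
box 5 has just one choice, so box 5 = 6.

box 1=2, box 2=3, box 3=4, box 4=1, box 5=6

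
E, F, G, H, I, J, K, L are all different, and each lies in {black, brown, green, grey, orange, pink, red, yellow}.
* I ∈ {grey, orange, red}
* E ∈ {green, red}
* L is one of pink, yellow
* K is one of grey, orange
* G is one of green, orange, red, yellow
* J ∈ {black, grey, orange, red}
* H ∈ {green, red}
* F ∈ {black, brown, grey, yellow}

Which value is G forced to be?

The 8 variables together cover exactly {black, brown, green, grey, orange, pink, red, yellow} — 8 values for 8 variables — and brown appears only in F's list, so F = brown.
Among the 7 still-open variables, black fits only J (and all 7 values in {black, green, grey, orange, pink, red, yellow} must be used), so J = black.
Among the 6 still-open variables, pink fits only L (and all 6 values in {green, grey, orange, pink, red, yellow} must be used), so L = pink.
The 5 still-open variables draw from only 5 values {green, grey, orange, red, yellow}, so each is used; only G can be yellow, hence G = yellow.

yellow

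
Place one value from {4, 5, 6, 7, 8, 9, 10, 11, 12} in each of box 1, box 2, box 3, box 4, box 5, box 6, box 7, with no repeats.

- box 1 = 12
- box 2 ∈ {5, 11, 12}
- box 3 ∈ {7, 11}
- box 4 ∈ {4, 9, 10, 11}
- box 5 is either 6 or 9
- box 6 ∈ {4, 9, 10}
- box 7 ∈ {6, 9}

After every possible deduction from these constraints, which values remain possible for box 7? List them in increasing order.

6, 9

box 1 has just one choice, so box 1 = 12. Strike 12 from box 2.
box 5 and box 7 share exactly the 2 values {6, 9}; by pigeonhole those values go to them, so strike 6, 9 from box 4, box 6.
No further eliminations apply; box 7 can still be any of 6, 9.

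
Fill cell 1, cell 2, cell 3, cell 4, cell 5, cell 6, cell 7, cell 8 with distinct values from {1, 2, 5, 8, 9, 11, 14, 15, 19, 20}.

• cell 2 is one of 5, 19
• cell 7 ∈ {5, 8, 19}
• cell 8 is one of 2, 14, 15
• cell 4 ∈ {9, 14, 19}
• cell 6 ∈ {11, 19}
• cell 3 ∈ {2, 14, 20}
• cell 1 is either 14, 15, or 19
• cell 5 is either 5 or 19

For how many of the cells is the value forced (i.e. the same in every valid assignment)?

2

The 2 variables cell 2 and cell 5 are confined to {5, 19}, which locks those values in; drop them from cell 1, cell 4, cell 6, cell 7.
cell 6's domain is down to {11}, so cell 6 = 11.
cell 7 must be 8 (only option left).
Determined: cell 6=11, cell 7=8. The other cells each still have more than one consistent value. That makes 2.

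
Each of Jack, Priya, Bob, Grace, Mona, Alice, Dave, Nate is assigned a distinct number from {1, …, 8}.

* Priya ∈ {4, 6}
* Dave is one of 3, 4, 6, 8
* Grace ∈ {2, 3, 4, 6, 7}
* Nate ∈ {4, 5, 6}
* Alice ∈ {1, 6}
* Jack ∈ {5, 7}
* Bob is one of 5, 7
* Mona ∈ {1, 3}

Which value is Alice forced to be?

The 8 variables draw from only 8 values {1, 2, 3, 4, 5, 6, 7, 8}, so each is used; only Grace can be 2, hence Grace = 2.
The 7 still-open variables together cover exactly {1, 3, 4, 5, 6, 7, 8} — 7 values for 7 variables — and 8 appears only in Dave's list, so Dave = 8.
Among the 6 still-open variables, 3 fits only Mona (and all 6 values in {1, 3, 4, 5, 6, 7} must be used), so Mona = 3.
Among the 5 still-open variables, 1 fits only Alice (and all 5 values in {1, 4, 5, 6, 7} must be used), so Alice = 1.

1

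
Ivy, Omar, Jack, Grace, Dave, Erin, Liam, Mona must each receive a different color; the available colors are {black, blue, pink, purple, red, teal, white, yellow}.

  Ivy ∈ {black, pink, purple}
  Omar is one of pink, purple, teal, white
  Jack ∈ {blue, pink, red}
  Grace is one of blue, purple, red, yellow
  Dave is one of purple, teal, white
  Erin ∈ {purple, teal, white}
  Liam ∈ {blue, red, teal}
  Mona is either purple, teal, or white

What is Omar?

The 8 variables together cover exactly {black, blue, pink, purple, red, teal, white, yellow} — 8 values for 8 variables — and black appears only in Ivy's list, so Ivy = black.
The 7 still-open variables draw from only 7 values {blue, pink, purple, red, teal, white, yellow}, so each is used; only Grace can be yellow, hence Grace = yellow.
The 3 variables Dave, Erin, Mona are confined to {purple, teal, white}, which locks those values in; drop them from Omar, Liam.
So Omar = pink.

pink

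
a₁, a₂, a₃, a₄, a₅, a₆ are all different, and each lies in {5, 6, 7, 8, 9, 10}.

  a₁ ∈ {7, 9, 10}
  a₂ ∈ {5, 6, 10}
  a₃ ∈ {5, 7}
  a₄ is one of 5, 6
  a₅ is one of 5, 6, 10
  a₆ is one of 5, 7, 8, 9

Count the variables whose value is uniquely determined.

3

The 6 variables draw from only 6 values {5, 6, 7, 8, 9, 10}, so each is used; only a₆ can be 8, hence a₆ = 8.
The 5 still-open variables draw from only 5 values {5, 6, 7, 9, 10}, so each is used; only a₁ can be 9, hence a₁ = 9.
Among the 4 still-open variables, 7 fits only a₃ (and all 4 values in {5, 6, 7, 10} must be used), so a₃ = 7.
Determined: a₁=9, a₃=7, a₆=8. The other variables each still have more than one consistent value. That makes 3.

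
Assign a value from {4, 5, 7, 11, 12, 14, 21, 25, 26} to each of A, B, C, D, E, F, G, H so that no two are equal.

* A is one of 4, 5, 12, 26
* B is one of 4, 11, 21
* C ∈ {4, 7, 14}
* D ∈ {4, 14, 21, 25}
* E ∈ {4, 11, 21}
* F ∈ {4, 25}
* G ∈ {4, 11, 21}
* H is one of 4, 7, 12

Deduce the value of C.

7

B, E, G between them cover only {4, 11, 21} — a naked triple. Remove those values from A, C, D, F, H.
F's domain is down to {25}, so F = 25. So D can't be 25.
D has just one choice, so D = 14. So C can't be 14.
So C = 7.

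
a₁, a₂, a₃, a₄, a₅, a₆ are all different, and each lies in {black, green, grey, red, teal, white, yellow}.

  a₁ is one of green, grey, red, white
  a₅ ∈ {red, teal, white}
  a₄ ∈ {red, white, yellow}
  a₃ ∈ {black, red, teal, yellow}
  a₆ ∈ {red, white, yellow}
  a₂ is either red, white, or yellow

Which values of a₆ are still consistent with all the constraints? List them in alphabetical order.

red, white, yellow

The 3 variables a₂, a₄, a₆ are confined to {red, white, yellow}, which locks those values in; drop them from a₁, a₃, a₅.
That leaves a₅ = teal. Remove teal from a₃.
a₃ has just one choice, so a₃ = black.
No further eliminations apply; a₆ can still be any of red, white, yellow.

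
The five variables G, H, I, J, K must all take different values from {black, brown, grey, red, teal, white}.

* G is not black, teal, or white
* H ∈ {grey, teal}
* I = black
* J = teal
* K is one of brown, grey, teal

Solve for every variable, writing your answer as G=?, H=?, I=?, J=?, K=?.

I has just one choice, so I = black.
That leaves J = teal. So H, K can't be teal.
That leaves H = grey. Strike grey from G, K.
K's domain is down to {brown}, so K = brown. Eliminate brown elsewhere: G.
G's domain is down to {red}, so G = red.

G=red, H=grey, I=black, J=teal, K=brown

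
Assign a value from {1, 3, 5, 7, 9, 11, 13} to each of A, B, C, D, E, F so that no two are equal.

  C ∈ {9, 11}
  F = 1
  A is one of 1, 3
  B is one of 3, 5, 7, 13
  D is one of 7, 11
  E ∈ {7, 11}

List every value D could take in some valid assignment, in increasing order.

7, 11

F must be 1 (only option left). Strike 1 from A.
That leaves A = 3. Eliminate 3 elsewhere: B.
D and E between them cover only {7, 11} — a naked pair. Remove those values from B, C.
C has just one choice, so C = 9.
No further eliminations apply; D can still be any of 7, 11.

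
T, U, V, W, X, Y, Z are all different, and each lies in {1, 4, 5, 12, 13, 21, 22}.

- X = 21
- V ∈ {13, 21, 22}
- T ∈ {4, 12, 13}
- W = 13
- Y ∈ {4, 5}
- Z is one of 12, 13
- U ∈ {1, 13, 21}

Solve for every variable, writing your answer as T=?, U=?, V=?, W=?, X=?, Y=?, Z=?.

T=4, U=1, V=22, W=13, X=21, Y=5, Z=12

W's domain is down to {13}, so W = 13. Remove 13 from T, U, V, Z.
X must be 21 (only option left). Strike 21 from U, V.
Z's domain is down to {12}, so Z = 12. Eliminate 12 elsewhere: T.
T must be 4 (only option left). Remove 4 from Y.
That leaves U = 1.
That leaves V = 22.
Y's domain is down to {5}, so Y = 5.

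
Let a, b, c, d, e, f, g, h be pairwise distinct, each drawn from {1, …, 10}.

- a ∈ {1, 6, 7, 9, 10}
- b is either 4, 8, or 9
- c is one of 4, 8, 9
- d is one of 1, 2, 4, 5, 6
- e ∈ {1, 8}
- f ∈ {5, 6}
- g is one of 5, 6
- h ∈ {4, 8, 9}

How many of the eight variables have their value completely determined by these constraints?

f and g share exactly the 2 values {5, 6}; by pigeonhole those values go to them, so strike 5, 6 from a, d.
b, c, h between them cover only {4, 8, 9} — a naked triple. Remove those values from a, d, e.
e has just one choice, so e = 1. Eliminate 1 elsewhere: a, d.
d has just one choice, so d = 2.
Determined: d=2, e=1. The other variables each still have more than one consistent value. That makes 2.

2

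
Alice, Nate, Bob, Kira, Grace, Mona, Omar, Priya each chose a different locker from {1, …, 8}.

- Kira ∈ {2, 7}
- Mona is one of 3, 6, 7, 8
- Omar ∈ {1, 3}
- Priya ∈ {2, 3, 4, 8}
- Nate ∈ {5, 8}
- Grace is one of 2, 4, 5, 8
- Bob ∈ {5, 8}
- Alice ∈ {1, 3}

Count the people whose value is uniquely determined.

The 8 variables draw from only 8 values {1, 2, 3, 4, 5, 6, 7, 8}, so each is used; only Mona can be 6, hence Mona = 6.
The 7 still-open variables together cover exactly {1, 2, 3, 4, 5, 7, 8} — 7 values for 7 variables — and 7 appears only in Kira's list, so Kira = 7.
The 2 variables Alice and Omar are confined to {1, 3}, which locks those values in; drop them from Priya.
Nate and Bob share exactly the 2 values {5, 8}; by pigeonhole those values go to them, so strike 5, 8 from Grace, Priya.
Determined: Kira=7, Mona=6. The other people each still have more than one consistent value. That makes 2.

2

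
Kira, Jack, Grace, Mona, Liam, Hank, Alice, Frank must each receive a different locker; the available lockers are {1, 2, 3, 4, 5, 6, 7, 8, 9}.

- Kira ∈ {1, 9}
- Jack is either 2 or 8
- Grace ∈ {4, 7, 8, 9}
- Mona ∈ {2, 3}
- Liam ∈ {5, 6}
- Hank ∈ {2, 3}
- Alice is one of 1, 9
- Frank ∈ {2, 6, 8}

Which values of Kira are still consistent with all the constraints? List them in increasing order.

1, 9

The 2 variables Kira and Alice are confined to {1, 9}, which locks those values in; drop them from Grace.
Mona and Hank share exactly the 2 values {2, 3}; by pigeonhole those values go to them, so strike 2, 3 from Jack, Frank.
Jack has just one choice, so Jack = 8. Strike 8 from Grace, Frank.
That leaves Frank = 6. Remove 6 from Liam.
That leaves Liam = 5.
No further eliminations apply; Kira can still be any of 1, 9.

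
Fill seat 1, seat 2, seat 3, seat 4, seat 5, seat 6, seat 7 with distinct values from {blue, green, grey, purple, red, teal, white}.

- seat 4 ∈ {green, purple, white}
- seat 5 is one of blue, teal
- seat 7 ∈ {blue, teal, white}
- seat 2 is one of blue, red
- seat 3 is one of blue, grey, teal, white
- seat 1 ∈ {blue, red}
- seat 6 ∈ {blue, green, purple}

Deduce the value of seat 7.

white

The 7 variables draw from only 7 values {blue, green, grey, purple, red, teal, white}, so each is used; only seat 3 can be grey, hence seat 3 = grey.
seat 1 and seat 2 share exactly the 2 values {blue, red}; by pigeonhole those values go to them, so strike blue, red from seat 5, seat 6, seat 7.
That leaves seat 5 = teal. Eliminate teal elsewhere: seat 7.
So seat 7 = white.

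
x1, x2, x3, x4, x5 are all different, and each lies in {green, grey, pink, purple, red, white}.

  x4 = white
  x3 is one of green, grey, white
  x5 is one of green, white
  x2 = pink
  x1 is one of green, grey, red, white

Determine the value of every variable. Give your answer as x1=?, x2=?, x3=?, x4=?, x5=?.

x1=red, x2=pink, x3=grey, x4=white, x5=green

x2 must be pink (only option left).
x4 must be white (only option left). Strike white from x1, x3, x5.
x5's domain is down to {green}, so x5 = green. So x1, x3 can't be green.
x3 has just one choice, so x3 = grey. Remove grey from x1.
x1's domain is down to {red}, so x1 = red.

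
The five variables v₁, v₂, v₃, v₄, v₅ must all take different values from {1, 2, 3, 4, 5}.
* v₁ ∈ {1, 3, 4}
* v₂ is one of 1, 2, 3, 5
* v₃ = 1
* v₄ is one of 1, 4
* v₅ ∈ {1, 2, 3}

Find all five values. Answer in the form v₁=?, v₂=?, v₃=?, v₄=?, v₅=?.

v₃ must be 1 (only option left). Strike 1 from v₁, v₂, v₄, v₅.
v₄'s domain is down to {4}, so v₄ = 4. Remove 4 from v₁.
v₁'s domain is down to {3}, so v₁ = 3. Eliminate 3 elsewhere: v₂, v₅.
v₅ must be 2 (only option left). Eliminate 2 elsewhere: v₂.
That leaves v₂ = 5.

v₁=3, v₂=5, v₃=1, v₄=4, v₅=2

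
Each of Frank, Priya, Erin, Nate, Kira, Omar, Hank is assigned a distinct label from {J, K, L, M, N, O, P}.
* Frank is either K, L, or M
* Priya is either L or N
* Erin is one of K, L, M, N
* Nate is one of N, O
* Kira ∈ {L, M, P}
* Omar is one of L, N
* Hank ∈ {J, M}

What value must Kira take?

P

The 7 variables together cover exactly {J, K, L, M, N, O, P} — 7 values for 7 variables — and J appears only in Hank's list, so Hank = J.
The 6 still-open variables together cover exactly {K, L, M, N, O, P} — 6 values for 6 variables — and O appears only in Nate's list, so Nate = O.
The 5 still-open variables together cover exactly {K, L, M, N, P} — 5 values for 5 variables — and P appears only in Kira's list, so Kira = P.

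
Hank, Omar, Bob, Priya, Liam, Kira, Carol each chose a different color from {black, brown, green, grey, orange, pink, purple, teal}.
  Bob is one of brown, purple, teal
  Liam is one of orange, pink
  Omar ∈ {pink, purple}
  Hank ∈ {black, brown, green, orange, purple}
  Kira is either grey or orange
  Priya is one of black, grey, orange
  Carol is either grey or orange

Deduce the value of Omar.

Kira and Carol share exactly the 2 values {grey, orange}; by pigeonhole those values go to them, so strike grey, orange from Hank, Priya, Liam.
Priya must be black (only option left). Eliminate black elsewhere: Hank.
That leaves Liam = pink. So Omar can't be pink.
So Omar = purple.

purple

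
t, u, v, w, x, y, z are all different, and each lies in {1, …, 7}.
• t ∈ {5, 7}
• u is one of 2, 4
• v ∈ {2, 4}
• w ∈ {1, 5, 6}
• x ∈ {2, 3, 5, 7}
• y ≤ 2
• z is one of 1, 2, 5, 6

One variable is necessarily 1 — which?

y

The 7 variables draw from only 7 values {1, 2, 3, 4, 5, 6, 7}, so each is used; only x can be 3, hence x = 3.
The 6 still-open variables together cover exactly {1, 2, 4, 5, 6, 7} — 6 values for 6 variables — and 7 appears only in t's list, so t = 7.
u and v share exactly the 2 values {2, 4}; by pigeonhole those values go to them, so strike 2, 4 from y, z.
So 1 goes to y.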